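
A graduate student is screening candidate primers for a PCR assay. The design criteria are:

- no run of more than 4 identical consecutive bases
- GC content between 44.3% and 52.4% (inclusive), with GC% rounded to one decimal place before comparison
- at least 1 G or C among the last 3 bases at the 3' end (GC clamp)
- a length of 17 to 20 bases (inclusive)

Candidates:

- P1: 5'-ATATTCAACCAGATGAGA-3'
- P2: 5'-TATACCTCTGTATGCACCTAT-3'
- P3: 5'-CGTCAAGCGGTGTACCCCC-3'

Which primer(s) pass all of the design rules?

None of the candidates satisfy all criteria.

P1 (18 nt, A=8 T=4 G=3 C=3): longest run = 2 ✓; GC 6/18 = 33.3%, outside 44.3–52.4% ✗; 3' end AGA has 1 G/C ✓; length 18 ✓ — fails.
P2 (21 nt, A=5 T=8 G=2 C=6): longest run = 2 ✓; GC 8/21 = 38.1%, outside 44.3–52.4% ✗; 3' end TAT has 0 G/C, need ≥1 ✗; length 21, outside 17–20 ✗ — fails.
P3 (19 nt, A=3 T=3 G=5 C=8): longest run = 5, exceeds 4 ✗; GC 13/19 = 68.4%, outside 44.3–52.4% ✗; 3' end CCC has 3 G/C ✓; length 19 ✓ — fails.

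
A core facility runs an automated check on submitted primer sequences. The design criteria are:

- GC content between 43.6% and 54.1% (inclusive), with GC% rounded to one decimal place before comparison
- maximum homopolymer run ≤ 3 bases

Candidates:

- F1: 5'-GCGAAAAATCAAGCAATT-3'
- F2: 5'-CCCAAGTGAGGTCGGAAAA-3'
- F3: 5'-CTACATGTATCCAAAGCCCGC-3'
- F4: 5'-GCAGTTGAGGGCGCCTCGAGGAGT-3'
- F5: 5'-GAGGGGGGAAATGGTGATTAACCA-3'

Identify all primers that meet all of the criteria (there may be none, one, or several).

F3 only.

F1 (18 nt, A=9 T=3 G=3 C=3): GC 6/18 = 33.3%, outside 43.6–54.1% ✗; longest run = 5, exceeds 3 ✗ — fails.
F2 (19 nt, A=7 T=2 G=6 C=4): GC 10/19 = 52.6% ✓; longest run = 4, exceeds 3 ✗ — fails.
F3 (21 nt, A=6 T=4 G=3 C=8): GC 11/21 = 52.4% ✓; longest run = 3 ✓ — passes.
F4 (24 nt, A=4 T=4 G=11 C=5): GC 16/24 = 66.7%, outside 43.6–54.1% ✗; longest run = 3 ✓ — fails.
F5 (24 nt, A=8 T=4 G=10 C=2): GC 12/24 = 50.0% ✓; longest run = 6, exceeds 3 ✗ — fails.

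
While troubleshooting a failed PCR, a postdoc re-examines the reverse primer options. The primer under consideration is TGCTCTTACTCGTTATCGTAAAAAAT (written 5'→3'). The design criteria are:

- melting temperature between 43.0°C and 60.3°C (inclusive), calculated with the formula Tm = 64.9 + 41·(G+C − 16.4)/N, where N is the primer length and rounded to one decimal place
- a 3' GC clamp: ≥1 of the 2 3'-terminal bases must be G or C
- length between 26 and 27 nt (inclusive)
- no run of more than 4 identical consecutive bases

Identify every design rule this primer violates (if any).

Fails: GC clamp, homopolymer run.

Base counts: A=8, T=10, G=3, C=5 (length 26).
Tm: Tm = 64.9 + 41·(8 − 16.4)/26 = 51.7°C ✓
GC clamp: 3' end AT has 0 G/C, need ≥1 ✗
length: length 26 ✓
homopolymer run: longest run = 6, exceeds 4 ✗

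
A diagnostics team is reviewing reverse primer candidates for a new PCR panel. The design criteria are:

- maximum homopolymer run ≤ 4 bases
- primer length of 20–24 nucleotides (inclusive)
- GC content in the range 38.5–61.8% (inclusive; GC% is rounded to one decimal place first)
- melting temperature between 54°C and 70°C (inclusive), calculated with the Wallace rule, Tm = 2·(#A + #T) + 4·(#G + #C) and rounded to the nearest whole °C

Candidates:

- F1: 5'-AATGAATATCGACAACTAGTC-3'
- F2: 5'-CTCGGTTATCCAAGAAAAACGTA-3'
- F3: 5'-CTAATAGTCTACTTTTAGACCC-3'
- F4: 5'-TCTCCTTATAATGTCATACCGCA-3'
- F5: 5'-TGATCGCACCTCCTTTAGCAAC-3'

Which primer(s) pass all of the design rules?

F4 and F5.

F1 (21 nt, A=9 T=5 G=3 C=4): longest run = 2 ✓; length 21 ✓; GC 7/21 = 33.3%, outside 38.5–61.8% ✗; Tm = 2·14 + 4·7 = 56°C ✓ — fails.
F2 (23 nt, A=9 T=5 G=4 C=5): longest run = 5, exceeds 4 ✗; length 23 ✓; GC 9/23 = 39.1% ✓; Tm = 2·14 + 4·9 = 64°C ✓ — fails.
F3 (22 nt, A=6 T=8 G=2 C=6): longest run = 4 ✓; length 22 ✓; GC 8/22 = 36.4%, outside 38.5–61.8% ✗; Tm = 2·14 + 4·8 = 60°C ✓ — fails.
F4 (23 nt, A=6 T=8 G=2 C=7): longest run = 2 ✓; length 23 ✓; GC 9/23 = 39.1% ✓; Tm = 2·14 + 4·9 = 64°C ✓ — passes.
F5 (22 nt, A=5 T=6 G=3 C=8): longest run = 3 ✓; length 22 ✓; GC 11/22 = 50.0% ✓; Tm = 2·11 + 4·11 = 66°C ✓ — passes.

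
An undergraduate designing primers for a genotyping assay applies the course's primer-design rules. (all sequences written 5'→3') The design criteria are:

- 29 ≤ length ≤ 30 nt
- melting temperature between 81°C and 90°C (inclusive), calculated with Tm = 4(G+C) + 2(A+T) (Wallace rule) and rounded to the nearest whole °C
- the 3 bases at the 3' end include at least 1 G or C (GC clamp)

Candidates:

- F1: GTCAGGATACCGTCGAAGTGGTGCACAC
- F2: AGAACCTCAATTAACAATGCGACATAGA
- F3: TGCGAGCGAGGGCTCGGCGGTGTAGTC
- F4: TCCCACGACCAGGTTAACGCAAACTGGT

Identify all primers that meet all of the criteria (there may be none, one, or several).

None of the candidates satisfy all criteria.

F1 (28 nt, A=7 T=5 G=9 C=7): length 28, outside 29–30 ✗; Tm = 2·12 + 4·16 = 88°C ✓; 3' end CAC has 2 G/C ✓ — fails.
F2 (28 nt, A=13 T=5 G=4 C=6): length 28, outside 29–30 ✗; Tm = 2·18 + 4·10 = 76°C, outside 81–90°C ✗; 3' end AGA has 1 G/C ✓ — fails.
F3 (27 nt, A=3 T=5 G=13 C=6): length 27, outside 29–30 ✗; Tm = 2·8 + 4·19 = 92°C, outside 81–90°C ✗; 3' end GTC has 2 G/C ✓ — fails.
F4 (28 nt, A=8 T=5 G=6 C=9): length 28, outside 29–30 ✗; Tm = 2·13 + 4·15 = 86°C ✓; 3' end GGT has 2 G/C ✓ — fails.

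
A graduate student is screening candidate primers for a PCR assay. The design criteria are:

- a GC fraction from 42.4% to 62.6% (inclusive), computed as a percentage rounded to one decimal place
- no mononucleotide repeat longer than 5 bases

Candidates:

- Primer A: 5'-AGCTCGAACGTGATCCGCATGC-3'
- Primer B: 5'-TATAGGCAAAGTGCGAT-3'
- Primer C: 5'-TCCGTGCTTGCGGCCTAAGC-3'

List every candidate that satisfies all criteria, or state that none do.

Primer A (22 nt, A=5 T=4 G=6 C=7): GC 13/22 = 59.1% ✓; longest run = 2 ✓ — passes.
Primer B (17 nt, A=6 T=4 G=5 C=2): GC 7/17 = 41.2%, outside 42.4–62.6% ✗; longest run = 3 ✓ — fails.
Primer C (20 nt, A=2 T=5 G=6 C=7): GC 13/20 = 65.0%, outside 42.4–62.6% ✗; longest run = 2 ✓ — fails.

Primer A only.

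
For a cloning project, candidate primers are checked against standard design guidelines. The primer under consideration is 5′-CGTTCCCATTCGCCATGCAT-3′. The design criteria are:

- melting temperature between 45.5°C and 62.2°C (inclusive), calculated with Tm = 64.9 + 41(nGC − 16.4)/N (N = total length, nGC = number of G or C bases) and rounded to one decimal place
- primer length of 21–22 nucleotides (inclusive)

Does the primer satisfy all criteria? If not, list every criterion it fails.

Fails: length.

Base counts: A=3, T=6, G=3, C=8 (length 20).
Tm: Tm = 64.9 + 41·(11 − 16.4)/20 = 53.8°C ✓
length: length 20, outside 21–22 ✗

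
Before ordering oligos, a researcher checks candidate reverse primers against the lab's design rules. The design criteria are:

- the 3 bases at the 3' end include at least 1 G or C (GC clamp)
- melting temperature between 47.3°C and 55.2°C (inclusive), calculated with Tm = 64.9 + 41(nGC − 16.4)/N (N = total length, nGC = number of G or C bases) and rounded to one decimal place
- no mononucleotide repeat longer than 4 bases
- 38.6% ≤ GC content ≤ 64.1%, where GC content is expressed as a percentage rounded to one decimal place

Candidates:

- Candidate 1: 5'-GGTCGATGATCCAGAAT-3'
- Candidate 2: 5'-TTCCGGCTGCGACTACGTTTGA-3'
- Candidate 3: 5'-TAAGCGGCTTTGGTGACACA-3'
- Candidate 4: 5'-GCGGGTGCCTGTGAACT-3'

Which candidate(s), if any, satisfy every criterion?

Candidate 1 (17 nt, A=5 T=4 G=5 C=3): 3' end AAT has 0 G/C, need ≥1 ✗; Tm = 64.9 + 41·(8 − 16.4)/17 = 44.6°C, outside 47.3–55.2°C ✗; longest run = 2 ✓; GC 8/17 = 47.1% ✓ — fails.
Candidate 2 (22 nt, A=3 T=7 G=6 C=6): 3' end TGA has 1 G/C ✓; Tm = 64.9 + 41·(12 − 16.4)/22 = 56.7°C, outside 47.3–55.2°C ✗; longest run = 3 ✓; GC 12/22 = 54.5% ✓ — fails.
Candidate 3 (20 nt, A=5 T=5 G=6 C=4): 3' end ACA has 1 G/C ✓; Tm = 64.9 + 41·(10 − 16.4)/20 = 51.8°C ✓; longest run = 3 ✓; GC 10/20 = 50.0% ✓ — passes.
Candidate 4 (17 nt, A=2 T=4 G=7 C=4): 3' end ACT has 1 G/C ✓; Tm = 64.9 + 41·(11 − 16.4)/17 = 51.9°C ✓; longest run = 3 ✓; GC 11/17 = 64.7%, outside 38.6–64.1% ✗ — fails.

Candidate 3 only.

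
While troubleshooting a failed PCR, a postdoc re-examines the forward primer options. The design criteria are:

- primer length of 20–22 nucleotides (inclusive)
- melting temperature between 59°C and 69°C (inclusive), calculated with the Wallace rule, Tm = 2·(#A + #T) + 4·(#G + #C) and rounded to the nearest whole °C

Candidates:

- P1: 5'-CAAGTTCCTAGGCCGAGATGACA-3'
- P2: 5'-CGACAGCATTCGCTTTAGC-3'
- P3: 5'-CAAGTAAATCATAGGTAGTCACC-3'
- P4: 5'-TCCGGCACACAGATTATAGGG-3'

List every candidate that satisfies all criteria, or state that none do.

P1 (23 nt, A=7 T=4 G=6 C=6): length 23, outside 20–22 ✗; Tm = 2·11 + 4·12 = 70°C, outside 59–69°C ✗ — fails.
P2 (19 nt, A=4 T=5 G=4 C=6): length 19, outside 20–22 ✗; Tm = 2·9 + 4·10 = 58°C, outside 59–69°C ✗ — fails.
P3 (23 nt, A=9 T=5 G=4 C=5): length 23, outside 20–22 ✗; Tm = 2·14 + 4·9 = 64°C ✓ — fails.
P4 (21 nt, A=6 T=4 G=6 C=5): length 21 ✓; Tm = 2·10 + 4·11 = 64°C ✓ — passes.

P4 only.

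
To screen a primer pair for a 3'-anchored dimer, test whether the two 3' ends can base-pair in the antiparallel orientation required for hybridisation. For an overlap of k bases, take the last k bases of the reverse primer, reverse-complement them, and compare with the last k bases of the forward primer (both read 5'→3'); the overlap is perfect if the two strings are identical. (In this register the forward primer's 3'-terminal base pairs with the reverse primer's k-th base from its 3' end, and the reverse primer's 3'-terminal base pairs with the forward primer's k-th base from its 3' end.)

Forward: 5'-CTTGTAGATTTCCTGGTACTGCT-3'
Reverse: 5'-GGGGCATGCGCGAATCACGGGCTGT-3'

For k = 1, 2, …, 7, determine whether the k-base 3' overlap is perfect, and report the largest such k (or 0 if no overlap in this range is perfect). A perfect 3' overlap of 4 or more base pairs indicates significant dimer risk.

Longest perfect overlap: 0 complementary base pairs; below the dimer-risk threshold (threshold 4).

Last 7 bases (5'→3') — forward …TACTGCT, reverse …GGGCTGT.
Reverse complement of the reverse primer's last 7 bases: ACAGCCC; its first k bases are the reverse complement of the reverse primer's last k bases, so a perfect k-base overlap needs the forward primer's last k bases to equal them.
Comparing (forward last k vs required): k=1: T vs A ✗; k=2: CT vs AC ✗; k=3: GCT vs ACA ✗; k=4: TGCT vs ACAG ✗; k=5: CTGCT vs ACAGC ✗; k=6: ACTGCT vs ACAGCC ✗; k=7: TACTGCT vs ACAGCCC ✗.
No overlap length from 1 to 7 is perfect, so the longest perfect 3' overlap is 0.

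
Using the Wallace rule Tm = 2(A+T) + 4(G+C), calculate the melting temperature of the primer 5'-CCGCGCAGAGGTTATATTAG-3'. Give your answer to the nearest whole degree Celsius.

60°C

Base counts: A=5, T=5, G=6, C=4 (length 20).
Tm = 2·(5+5) + 4·(6+4) = 2·10 + 4·10 = 20 + 40 = 60°C.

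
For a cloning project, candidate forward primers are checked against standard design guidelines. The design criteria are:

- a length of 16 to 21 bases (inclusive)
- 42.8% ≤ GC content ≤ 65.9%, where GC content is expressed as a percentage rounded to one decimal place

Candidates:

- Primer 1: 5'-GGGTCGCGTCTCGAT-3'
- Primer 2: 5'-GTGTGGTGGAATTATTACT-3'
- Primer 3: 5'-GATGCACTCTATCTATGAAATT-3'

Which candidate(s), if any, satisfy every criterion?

Primer 1 (15 nt, A=1 T=4 G=6 C=4): length 15, outside 16–21 ✗; GC 10/15 = 66.7%, outside 42.8–65.9% ✗ — fails.
Primer 2 (19 nt, A=4 T=8 G=6 C=1): length 19 ✓; GC 7/19 = 36.8%, outside 42.8–65.9% ✗ — fails.
Primer 3 (22 nt, A=7 T=8 G=3 C=4): length 22, outside 16–21 ✗; GC 7/22 = 31.8%, outside 42.8–65.9% ✗ — fails.

None of the candidates satisfy all criteria.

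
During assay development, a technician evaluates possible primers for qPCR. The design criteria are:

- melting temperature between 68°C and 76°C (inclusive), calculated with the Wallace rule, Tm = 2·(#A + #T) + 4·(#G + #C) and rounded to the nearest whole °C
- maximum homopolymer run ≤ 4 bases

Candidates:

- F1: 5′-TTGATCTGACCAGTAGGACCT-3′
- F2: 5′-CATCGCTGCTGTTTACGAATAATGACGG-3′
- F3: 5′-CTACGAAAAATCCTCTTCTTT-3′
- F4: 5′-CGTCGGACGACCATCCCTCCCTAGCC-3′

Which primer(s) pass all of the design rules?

F1 (21 nt, A=5 T=6 G=5 C=5): Tm = 2·11 + 4·10 = 62°C, outside 68–76°C ✗; longest run = 2 ✓ — fails.
F2 (28 nt, A=7 T=8 G=7 C=6): Tm = 2·15 + 4·13 = 82°C, outside 68–76°C ✗; longest run = 3 ✓ — fails.
F3 (21 nt, A=6 T=8 G=1 C=6): Tm = 2·14 + 4·7 = 56°C, outside 68–76°C ✗; longest run = 5, exceeds 4 ✗ — fails.
F4 (26 nt, A=4 T=4 G=5 C=13): Tm = 2·8 + 4·18 = 88°C, outside 68–76°C ✗; longest run = 3 ✓ — fails.

None of the candidates satisfy all criteria.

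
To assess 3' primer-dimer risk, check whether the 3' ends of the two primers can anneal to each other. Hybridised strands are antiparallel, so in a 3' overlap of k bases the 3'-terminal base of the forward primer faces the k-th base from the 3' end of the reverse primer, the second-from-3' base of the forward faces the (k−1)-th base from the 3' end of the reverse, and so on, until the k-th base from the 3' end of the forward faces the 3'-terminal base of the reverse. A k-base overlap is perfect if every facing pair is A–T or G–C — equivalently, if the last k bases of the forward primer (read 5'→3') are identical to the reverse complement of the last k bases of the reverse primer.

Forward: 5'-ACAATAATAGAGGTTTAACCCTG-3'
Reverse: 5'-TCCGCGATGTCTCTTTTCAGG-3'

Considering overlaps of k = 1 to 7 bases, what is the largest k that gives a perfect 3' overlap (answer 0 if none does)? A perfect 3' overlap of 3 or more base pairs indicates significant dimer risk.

Last 7 bases (5'→3') — forward …AACCCTG, reverse …TTTCAGG.
Reverse complement of the reverse primer's last 7 bases: CCTGAAA; its first k bases are the reverse complement of the reverse primer's last k bases, so a perfect k-base overlap needs the forward primer's last k bases to equal them.
Comparing (forward last k vs required): k=1: G vs C ✗; k=2: TG vs CC ✗; k=3: CTG vs CCT ✗; k=4: CCTG vs CCTG ✓; k=5: CCCTG vs CCTGA ✗; k=6: ACCCTG vs CCTGAA ✗; k=7: AACCCTG vs CCTGAAA ✗.
Only k = 4 is perfect, so the longest perfect 3' overlap is 4.

Longest perfect overlap: 4 complementary base pairs; significant dimer risk (threshold 3).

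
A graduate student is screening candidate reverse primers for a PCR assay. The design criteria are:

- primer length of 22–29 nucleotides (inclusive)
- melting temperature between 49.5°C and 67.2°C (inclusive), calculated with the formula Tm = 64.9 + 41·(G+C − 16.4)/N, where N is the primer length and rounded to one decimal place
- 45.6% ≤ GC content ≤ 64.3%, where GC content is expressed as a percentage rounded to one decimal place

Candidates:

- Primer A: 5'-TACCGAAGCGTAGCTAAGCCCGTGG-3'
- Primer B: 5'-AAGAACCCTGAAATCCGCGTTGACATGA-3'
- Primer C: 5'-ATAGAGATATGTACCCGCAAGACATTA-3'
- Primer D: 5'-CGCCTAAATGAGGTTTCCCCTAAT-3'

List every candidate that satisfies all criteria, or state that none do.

Primer A, Primer B and Primer D.

Primer A (25 nt, A=6 T=4 G=8 C=7): length 25 ✓; Tm = 64.9 + 41·(15 − 16.4)/25 = 62.6°C ✓; GC 15/25 = 60.0% ✓ — passes.
Primer B (28 nt, A=10 T=5 G=6 C=7): length 28 ✓; Tm = 64.9 + 41·(13 − 16.4)/28 = 59.9°C ✓; GC 13/28 = 46.4% ✓ — passes.
Primer C (27 nt, A=11 T=6 G=5 C=5): length 27 ✓; Tm = 64.9 + 41·(10 − 16.4)/27 = 55.2°C ✓; GC 10/27 = 37.0%, outside 45.6–64.3% ✗ — fails.
Primer D (24 nt, A=6 T=7 G=4 C=7): length 24 ✓; Tm = 64.9 + 41·(11 − 16.4)/24 = 55.7°C ✓; GC 11/24 = 45.8% ✓ — passes.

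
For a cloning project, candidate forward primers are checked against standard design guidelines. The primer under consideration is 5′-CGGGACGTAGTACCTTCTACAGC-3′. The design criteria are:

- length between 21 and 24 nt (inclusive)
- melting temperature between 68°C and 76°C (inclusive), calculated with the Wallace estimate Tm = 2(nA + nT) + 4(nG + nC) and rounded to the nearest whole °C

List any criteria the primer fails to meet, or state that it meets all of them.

Base counts: A=5, T=5, G=6, C=7 (length 23).
length: length 23 ✓
Tm: Tm = 2·10 + 4·13 = 72°C ✓

Meets all criteria.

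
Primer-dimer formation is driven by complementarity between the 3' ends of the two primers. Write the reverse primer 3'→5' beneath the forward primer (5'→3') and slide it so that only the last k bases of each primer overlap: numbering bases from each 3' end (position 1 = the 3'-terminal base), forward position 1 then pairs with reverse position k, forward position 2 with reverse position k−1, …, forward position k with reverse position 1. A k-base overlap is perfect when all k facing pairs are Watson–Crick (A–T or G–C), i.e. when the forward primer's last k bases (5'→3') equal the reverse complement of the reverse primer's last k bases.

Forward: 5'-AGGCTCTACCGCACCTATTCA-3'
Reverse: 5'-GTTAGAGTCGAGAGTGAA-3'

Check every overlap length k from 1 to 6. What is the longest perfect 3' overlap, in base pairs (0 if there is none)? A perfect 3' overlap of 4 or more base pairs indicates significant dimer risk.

Last 6 bases (5'→3') — forward …TATTCA, reverse …AGTGAA.
Reverse complement of the reverse primer's last 6 bases: TTCACT; its first k bases are the reverse complement of the reverse primer's last k bases, so a perfect k-base overlap needs the forward primer's last k bases to equal them.
Comparing (forward last k vs required): k=1: A vs T ✗; k=2: CA vs TT ✗; k=3: TCA vs TTC ✗; k=4: TTCA vs TTCA ✓; k=5: ATTCA vs TTCAC ✗; k=6: TATTCA vs TTCACT ✗.
Only k = 4 is perfect, so the longest perfect 3' overlap is 4.

Longest perfect overlap: 4 complementary base pairs; significant dimer risk (threshold 4).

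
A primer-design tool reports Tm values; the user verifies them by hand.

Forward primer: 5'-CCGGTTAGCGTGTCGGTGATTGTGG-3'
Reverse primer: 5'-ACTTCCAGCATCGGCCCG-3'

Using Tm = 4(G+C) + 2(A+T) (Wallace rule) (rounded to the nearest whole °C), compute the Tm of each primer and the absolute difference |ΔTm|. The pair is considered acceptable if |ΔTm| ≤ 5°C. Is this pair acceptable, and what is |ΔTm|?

Forward: A=2 T=8 G=11 C=4 → Tm = 2·10 + 4·15 = 80°C.
Reverse: A=3 T=3 G=4 C=8 → Tm = 2·6 + 4·12 = 60°C.
|ΔTm| = |80 − 60| = 20°C, > 5°C.

|ΔTm| = 20°C; the pair is not acceptable.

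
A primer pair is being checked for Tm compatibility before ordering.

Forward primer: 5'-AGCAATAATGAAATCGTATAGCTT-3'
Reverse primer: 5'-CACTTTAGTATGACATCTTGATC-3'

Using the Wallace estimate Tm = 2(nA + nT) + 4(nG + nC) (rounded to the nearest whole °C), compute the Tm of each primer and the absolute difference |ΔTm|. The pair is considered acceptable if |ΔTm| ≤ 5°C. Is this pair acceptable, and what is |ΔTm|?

Forward: A=10 T=7 G=4 C=3 → Tm = 2·17 + 4·7 = 62°C.
Reverse: A=6 T=9 G=3 C=5 → Tm = 2·15 + 4·8 = 62°C.
|ΔTm| = |62 − 62| = 0°C, ≤ 5°C.

|ΔTm| = 0°C; the pair is acceptable.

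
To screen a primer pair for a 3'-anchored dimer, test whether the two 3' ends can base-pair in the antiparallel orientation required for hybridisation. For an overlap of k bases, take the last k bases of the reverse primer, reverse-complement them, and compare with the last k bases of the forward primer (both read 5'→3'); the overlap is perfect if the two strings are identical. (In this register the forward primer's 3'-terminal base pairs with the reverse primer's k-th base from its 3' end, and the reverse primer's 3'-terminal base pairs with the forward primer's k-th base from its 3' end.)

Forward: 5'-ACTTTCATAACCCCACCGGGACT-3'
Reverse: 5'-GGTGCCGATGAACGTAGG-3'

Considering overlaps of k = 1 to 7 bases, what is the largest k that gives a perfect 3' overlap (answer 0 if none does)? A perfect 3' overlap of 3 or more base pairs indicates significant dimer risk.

Last 7 bases (5'→3') — forward …CGGGACT, reverse …ACGTAGG.
Reverse complement of the reverse primer's last 7 bases: CCTACGT; its first k bases are the reverse complement of the reverse primer's last k bases, so a perfect k-base overlap needs the forward primer's last k bases to equal them.
Comparing (forward last k vs required): k=1: T vs C ✗; k=2: CT vs CC ✗; k=3: ACT vs CCT ✗; k=4: GACT vs CCTA ✗; k=5: GGACT vs CCTAC ✗; k=6: GGGACT vs CCTACG ✗; k=7: CGGGACT vs CCTACGT ✗.
No overlap length from 1 to 7 is perfect, so the longest perfect 3' overlap is 0.

Longest perfect overlap: 0 complementary base pairs; below the dimer-risk threshold (threshold 3).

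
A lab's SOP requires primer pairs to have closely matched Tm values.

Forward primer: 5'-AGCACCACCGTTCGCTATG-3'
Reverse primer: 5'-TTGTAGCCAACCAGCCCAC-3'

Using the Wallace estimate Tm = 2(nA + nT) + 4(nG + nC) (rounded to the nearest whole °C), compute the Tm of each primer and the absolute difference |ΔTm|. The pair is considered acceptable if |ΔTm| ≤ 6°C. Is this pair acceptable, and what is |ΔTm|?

|ΔTm| = 0°C; the pair is acceptable.

Forward: A=4 T=4 G=4 C=7 → Tm = 2·8 + 4·11 = 60°C.
Reverse: A=5 T=3 G=3 C=8 → Tm = 2·8 + 4·11 = 60°C.
|ΔTm| = |60 − 60| = 0°C, ≤ 6°C.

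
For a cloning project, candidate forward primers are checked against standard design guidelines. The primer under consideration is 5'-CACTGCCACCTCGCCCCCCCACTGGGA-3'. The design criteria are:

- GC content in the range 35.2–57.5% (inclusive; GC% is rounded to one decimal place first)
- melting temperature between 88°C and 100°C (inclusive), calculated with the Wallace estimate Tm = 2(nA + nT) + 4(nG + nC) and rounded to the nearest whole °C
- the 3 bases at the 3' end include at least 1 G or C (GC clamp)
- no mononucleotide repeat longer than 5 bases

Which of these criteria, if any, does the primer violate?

Fails: GC content, homopolymer run.

Base counts: A=4, T=3, G=5, C=15 (length 27).
GC content: GC 20/27 = 74.1%, outside 35.2–57.5% ✗
Tm: Tm = 2·7 + 4·20 = 94°C ✓
GC clamp: 3' end GGA has 2 G/C ✓
homopolymer run: longest run = 7, exceeds 5 ✗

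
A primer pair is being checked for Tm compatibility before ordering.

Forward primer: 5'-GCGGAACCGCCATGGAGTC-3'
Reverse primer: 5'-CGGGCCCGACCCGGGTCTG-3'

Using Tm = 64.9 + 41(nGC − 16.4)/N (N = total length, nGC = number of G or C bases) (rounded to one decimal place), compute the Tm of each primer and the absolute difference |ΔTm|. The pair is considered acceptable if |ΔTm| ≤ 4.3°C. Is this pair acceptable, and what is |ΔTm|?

Forward: G+C = 13, N = 19 → Tm = 64.9 + 41·(13 − 16.4)/19 = 57.6°C.
Reverse: G+C = 16, N = 19 → Tm = 64.9 + 41·(16 − 16.4)/19 = 64.0°C.
|ΔTm| = |57.6 − 64.0| = 6.4°C, > 4.3°C.

|ΔTm| = 6.4°C; the pair is not acceptable.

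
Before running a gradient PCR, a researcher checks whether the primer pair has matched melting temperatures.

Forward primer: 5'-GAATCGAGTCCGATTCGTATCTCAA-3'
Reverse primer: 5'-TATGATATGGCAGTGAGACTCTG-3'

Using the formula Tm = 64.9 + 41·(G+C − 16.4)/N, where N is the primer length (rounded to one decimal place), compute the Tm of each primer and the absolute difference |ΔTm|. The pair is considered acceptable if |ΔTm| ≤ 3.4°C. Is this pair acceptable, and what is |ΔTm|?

Forward: G+C = 11, N = 25 → Tm = 64.9 + 41·(11 − 16.4)/25 = 56.0°C.
Reverse: G+C = 10, N = 23 → Tm = 64.9 + 41·(10 − 16.4)/23 = 53.5°C.
|ΔTm| = |56.0 − 53.5| = 2.5°C, ≤ 3.4°C.

|ΔTm| = 2.5°C; the pair is acceptable.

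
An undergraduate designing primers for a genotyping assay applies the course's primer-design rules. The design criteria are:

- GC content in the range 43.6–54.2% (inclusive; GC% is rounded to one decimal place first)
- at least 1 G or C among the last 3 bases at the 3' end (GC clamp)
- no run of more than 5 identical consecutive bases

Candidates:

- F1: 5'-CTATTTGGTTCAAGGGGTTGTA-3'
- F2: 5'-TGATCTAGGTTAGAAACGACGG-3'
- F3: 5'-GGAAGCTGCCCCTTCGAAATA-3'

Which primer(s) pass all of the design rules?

F2 only.

F1 (22 nt, A=4 T=9 G=7 C=2): GC 9/22 = 40.9%, outside 43.6–54.2% ✗; 3' end GTA has 1 G/C ✓; longest run = 4 ✓ — fails.
F2 (22 nt, A=7 T=5 G=7 C=3): GC 10/22 = 45.5% ✓; 3' end CGG has 3 G/C ✓; longest run = 3 ✓ — passes.
F3 (21 nt, A=6 T=4 G=5 C=6): GC 11/21 = 52.4% ✓; 3' end ATA has 0 G/C, need ≥1 ✗; longest run = 4 ✓ — fails.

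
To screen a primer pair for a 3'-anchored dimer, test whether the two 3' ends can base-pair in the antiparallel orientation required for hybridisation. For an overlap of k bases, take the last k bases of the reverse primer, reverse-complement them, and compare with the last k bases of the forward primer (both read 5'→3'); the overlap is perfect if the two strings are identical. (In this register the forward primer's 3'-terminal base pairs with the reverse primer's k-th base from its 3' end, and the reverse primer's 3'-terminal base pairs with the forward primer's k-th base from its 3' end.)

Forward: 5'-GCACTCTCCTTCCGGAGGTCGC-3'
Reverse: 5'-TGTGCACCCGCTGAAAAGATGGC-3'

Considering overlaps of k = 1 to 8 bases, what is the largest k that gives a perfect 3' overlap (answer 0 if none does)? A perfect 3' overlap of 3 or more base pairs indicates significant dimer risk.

Longest perfect overlap: 2 complementary base pairs; below the dimer-risk threshold (threshold 3).

Last 8 bases (5'→3') — forward …GAGGTCGC, reverse …AAGATGGC.
Reverse complement of the reverse primer's last 8 bases: GCCATCTT; its first k bases are the reverse complement of the reverse primer's last k bases, so a perfect k-base overlap needs the forward primer's last k bases to equal them.
Comparing (forward last k vs required): k=1: C vs G ✗; k=2: GC vs GC ✓; k=3: CGC vs GCC ✗; k=4: TCGC vs GCCA ✗; k=5: GTCGC vs GCCAT ✗; k=6: GGTCGC vs GCCATC ✗; k=7: AGGTCGC vs GCCATCT ✗; k=8: GAGGTCGC vs GCCATCTT ✗.
Only k = 2 is perfect, so the longest perfect 3' overlap is 2.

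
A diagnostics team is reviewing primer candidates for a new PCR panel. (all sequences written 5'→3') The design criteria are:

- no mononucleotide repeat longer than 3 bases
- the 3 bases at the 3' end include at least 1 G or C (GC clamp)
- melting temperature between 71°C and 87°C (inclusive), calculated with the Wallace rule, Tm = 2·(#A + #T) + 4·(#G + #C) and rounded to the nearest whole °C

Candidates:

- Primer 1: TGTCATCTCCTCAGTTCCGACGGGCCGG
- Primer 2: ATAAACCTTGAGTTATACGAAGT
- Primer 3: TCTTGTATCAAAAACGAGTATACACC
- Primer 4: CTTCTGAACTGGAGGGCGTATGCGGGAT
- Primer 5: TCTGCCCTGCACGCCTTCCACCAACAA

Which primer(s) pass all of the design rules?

Primer 5 only.

Primer 1 (28 nt, A=3 T=7 G=8 C=10): longest run = 3 ✓; 3' end CGG has 3 G/C ✓; Tm = 2·10 + 4·18 = 92°C, outside 71–87°C ✗ — fails.
Primer 2 (23 nt, A=9 T=7 G=4 C=3): longest run = 3 ✓; 3' end AGT has 1 G/C ✓; Tm = 2·16 + 4·7 = 60°C, outside 71–87°C ✗ — fails.
Primer 3 (26 nt, A=10 T=7 G=3 C=6): longest run = 5, exceeds 3 ✗; 3' end ACC has 2 G/C ✓; Tm = 2·17 + 4·9 = 70°C, outside 71–87°C ✗ — fails.
Primer 4 (28 nt, A=5 T=7 G=11 C=5): longest run = 3 ✓; 3' end GAT has 1 G/C ✓; Tm = 2·12 + 4·16 = 88°C, outside 71–87°C ✗ — fails.
Primer 5 (27 nt, A=6 T=5 G=3 C=13): longest run = 3 ✓; 3' end CAA has 1 G/C ✓; Tm = 2·11 + 4·16 = 86°C ✓ — passes.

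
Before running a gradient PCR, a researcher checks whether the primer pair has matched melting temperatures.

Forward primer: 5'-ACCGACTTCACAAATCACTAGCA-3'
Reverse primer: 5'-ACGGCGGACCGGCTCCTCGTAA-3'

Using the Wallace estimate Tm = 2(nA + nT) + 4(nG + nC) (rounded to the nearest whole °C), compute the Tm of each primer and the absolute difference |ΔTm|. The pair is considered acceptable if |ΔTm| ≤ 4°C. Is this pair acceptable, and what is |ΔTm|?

Forward: A=9 T=4 G=2 C=8 → Tm = 2·13 + 4·10 = 66°C.
Reverse: A=4 T=3 G=7 C=8 → Tm = 2·7 + 4·15 = 74°C.
|ΔTm| = |66 − 74| = 8°C, > 4°C.

|ΔTm| = 8°C; the pair is not acceptable.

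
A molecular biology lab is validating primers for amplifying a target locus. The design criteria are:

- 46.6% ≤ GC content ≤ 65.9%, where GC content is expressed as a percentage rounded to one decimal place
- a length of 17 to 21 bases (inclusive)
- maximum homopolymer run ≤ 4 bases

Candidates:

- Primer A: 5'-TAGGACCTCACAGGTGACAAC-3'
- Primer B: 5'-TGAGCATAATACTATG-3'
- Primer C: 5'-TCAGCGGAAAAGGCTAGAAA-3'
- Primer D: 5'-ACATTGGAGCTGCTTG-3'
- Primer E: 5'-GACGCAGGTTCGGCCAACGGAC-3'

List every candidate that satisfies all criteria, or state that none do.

Primer A only.

Primer A (21 nt, A=7 T=3 G=5 C=6): GC 11/21 = 52.4% ✓; length 21 ✓; longest run = 2 ✓ — passes.
Primer B (16 nt, A=6 T=5 G=3 C=2): GC 5/16 = 31.3%, outside 46.6–65.9% ✗; length 16, outside 17–21 ✗; longest run = 2 ✓ — fails.
Primer C (20 nt, A=9 T=2 G=6 C=3): GC 9/20 = 45.0%, outside 46.6–65.9% ✗; length 20 ✓; longest run = 4 ✓ — fails.
Primer D (16 nt, A=3 T=5 G=5 C=3): GC 8/16 = 50.0% ✓; length 16, outside 17–21 ✗; longest run = 2 ✓ — fails.
Primer E (22 nt, A=5 T=2 G=8 C=7): GC 15/22 = 68.2%, outside 46.6–65.9% ✗; length 22, outside 17–21 ✗; longest run = 2 ✓ — fails.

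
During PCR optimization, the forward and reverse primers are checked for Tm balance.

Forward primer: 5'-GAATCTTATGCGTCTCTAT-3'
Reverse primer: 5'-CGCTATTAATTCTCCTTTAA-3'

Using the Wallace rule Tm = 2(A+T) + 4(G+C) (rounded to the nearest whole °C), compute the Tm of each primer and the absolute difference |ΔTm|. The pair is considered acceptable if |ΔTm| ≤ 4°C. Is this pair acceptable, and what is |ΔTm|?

Forward: A=4 T=8 G=3 C=4 → Tm = 2·12 + 4·7 = 52°C.
Reverse: A=5 T=9 G=1 C=5 → Tm = 2·14 + 4·6 = 52°C.
|ΔTm| = |52 − 52| = 0°C, ≤ 4°C.

|ΔTm| = 0°C; the pair is acceptable.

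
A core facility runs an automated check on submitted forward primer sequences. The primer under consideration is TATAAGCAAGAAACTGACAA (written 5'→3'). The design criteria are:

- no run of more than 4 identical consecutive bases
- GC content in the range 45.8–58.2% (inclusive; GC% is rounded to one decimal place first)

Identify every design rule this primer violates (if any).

Base counts: A=11, T=3, G=3, C=3 (length 20).
homopolymer run: longest run = 3 ✓
GC content: GC 6/20 = 30.0%, outside 45.8–58.2% ✗

Fails: GC content.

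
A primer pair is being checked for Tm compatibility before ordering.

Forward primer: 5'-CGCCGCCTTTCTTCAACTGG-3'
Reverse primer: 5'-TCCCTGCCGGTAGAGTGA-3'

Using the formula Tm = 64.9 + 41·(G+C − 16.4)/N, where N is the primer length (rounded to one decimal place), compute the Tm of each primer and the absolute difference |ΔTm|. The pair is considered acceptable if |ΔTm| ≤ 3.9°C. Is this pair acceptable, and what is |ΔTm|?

Forward: G+C = 12, N = 20 → Tm = 64.9 + 41·(12 − 16.4)/20 = 55.9°C.
Reverse: G+C = 11, N = 18 → Tm = 64.9 + 41·(11 − 16.4)/18 = 52.6°C.
|ΔTm| = |55.9 − 52.6| = 3.3°C, ≤ 3.9°C.

|ΔTm| = 3.3°C; the pair is acceptable.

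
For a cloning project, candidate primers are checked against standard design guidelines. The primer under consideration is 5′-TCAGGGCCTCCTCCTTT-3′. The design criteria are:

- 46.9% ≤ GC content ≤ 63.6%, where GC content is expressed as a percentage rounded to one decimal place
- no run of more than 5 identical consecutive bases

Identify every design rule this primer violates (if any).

Meets all criteria.

Base counts: A=1, T=6, G=3, C=7 (length 17).
GC content: GC 10/17 = 58.8% ✓
homopolymer run: longest run = 3 ✓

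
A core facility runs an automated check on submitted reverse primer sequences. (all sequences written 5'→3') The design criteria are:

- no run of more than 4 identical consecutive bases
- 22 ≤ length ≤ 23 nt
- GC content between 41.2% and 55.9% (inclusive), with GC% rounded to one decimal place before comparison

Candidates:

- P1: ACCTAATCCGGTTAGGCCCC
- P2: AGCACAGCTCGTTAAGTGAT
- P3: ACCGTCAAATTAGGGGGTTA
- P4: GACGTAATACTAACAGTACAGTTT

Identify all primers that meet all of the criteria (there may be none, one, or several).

None of the candidates satisfy all criteria.

P1 (20 nt, A=4 T=4 G=4 C=8): longest run = 4 ✓; length 20, outside 22–23 ✗; GC 12/20 = 60.0%, outside 41.2–55.9% ✗ — fails.
P2 (20 nt, A=6 T=5 G=5 C=4): longest run = 2 ✓; length 20, outside 22–23 ✗; GC 9/20 = 45.0% ✓ — fails.
P3 (20 nt, A=6 T=5 G=6 C=3): longest run = 5, exceeds 4 ✗; length 20, outside 22–23 ✗; GC 9/20 = 45.0% ✓ — fails.
P4 (24 nt, A=9 T=7 G=4 C=4): longest run = 3 ✓; length 24, outside 22–23 ✗; GC 8/24 = 33.3%, outside 41.2–55.9% ✗ — fails.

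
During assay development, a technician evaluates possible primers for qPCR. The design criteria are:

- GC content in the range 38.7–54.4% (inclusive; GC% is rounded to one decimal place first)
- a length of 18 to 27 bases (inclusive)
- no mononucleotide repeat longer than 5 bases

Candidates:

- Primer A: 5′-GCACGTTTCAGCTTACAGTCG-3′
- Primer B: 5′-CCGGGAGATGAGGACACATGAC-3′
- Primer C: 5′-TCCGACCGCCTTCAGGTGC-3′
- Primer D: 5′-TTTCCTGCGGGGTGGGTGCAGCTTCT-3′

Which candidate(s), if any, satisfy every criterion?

Primer A (21 nt, A=4 T=6 G=5 C=6): GC 11/21 = 52.4% ✓; length 21 ✓; longest run = 3 ✓ — passes.
Primer B (22 nt, A=7 T=2 G=8 C=5): GC 13/22 = 59.1%, outside 38.7–54.4% ✗; length 22 ✓; longest run = 3 ✓ — fails.
Primer C (19 nt, A=2 T=4 G=5 C=8): GC 13/19 = 68.4%, outside 38.7–54.4% ✗; length 19 ✓; longest run = 2 ✓ — fails.
Primer D (26 nt, A=1 T=9 G=10 C=6): GC 16/26 = 61.5%, outside 38.7–54.4% ✗; length 26 ✓; longest run = 4 ✓ — fails.

Primer A only.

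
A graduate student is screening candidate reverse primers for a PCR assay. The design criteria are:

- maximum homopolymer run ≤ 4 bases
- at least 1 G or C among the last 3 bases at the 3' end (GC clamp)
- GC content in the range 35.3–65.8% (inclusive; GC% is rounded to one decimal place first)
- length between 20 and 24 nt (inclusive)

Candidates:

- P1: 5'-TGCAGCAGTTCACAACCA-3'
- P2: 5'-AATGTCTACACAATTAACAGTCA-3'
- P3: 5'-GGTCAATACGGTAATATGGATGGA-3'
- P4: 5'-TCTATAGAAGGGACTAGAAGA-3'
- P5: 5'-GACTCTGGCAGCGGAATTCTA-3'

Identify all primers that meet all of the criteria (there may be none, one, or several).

P1 (18 nt, A=6 T=3 G=3 C=6): longest run = 2 ✓; 3' end CCA has 2 G/C ✓; GC 9/18 = 50.0% ✓; length 18, outside 20–24 ✗ — fails.
P2 (23 nt, A=10 T=6 G=2 C=5): longest run = 2 ✓; 3' end TCA has 1 G/C ✓; GC 7/23 = 30.4%, outside 35.3–65.8% ✗; length 23 ✓ — fails.
P3 (24 nt, A=8 T=6 G=8 C=2): longest run = 2 ✓; 3' end GGA has 2 G/C ✓; GC 10/24 = 41.7% ✓; length 24 ✓ — passes.
P4 (21 nt, A=9 T=4 G=6 C=2): longest run = 3 ✓; 3' end AGA has 1 G/C ✓; GC 8/21 = 38.1% ✓; length 21 ✓ — passes.
P5 (21 nt, A=5 T=5 G=6 C=5): longest run = 2 ✓; 3' end CTA has 1 G/C ✓; GC 11/21 = 52.4% ✓; length 21 ✓ — passes.

P3, P4 and P5.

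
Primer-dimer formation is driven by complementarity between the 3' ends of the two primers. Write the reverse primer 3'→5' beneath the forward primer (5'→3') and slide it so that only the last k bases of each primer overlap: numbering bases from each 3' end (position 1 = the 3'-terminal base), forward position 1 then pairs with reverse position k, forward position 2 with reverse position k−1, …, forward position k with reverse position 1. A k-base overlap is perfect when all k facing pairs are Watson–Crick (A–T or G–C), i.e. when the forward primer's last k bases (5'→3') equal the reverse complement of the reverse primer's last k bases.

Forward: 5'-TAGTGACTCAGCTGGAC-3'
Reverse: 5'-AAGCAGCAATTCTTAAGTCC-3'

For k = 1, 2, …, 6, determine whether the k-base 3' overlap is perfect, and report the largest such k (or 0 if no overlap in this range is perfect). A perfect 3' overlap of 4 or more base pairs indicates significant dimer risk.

Longest perfect overlap: 4 complementary base pairs; significant dimer risk (threshold 4).

Last 6 bases (5'→3') — forward …CTGGAC, reverse …AAGTCC.
Reverse complement of the reverse primer's last 6 bases: GGACTT; its first k bases are the reverse complement of the reverse primer's last k bases, so a perfect k-base overlap needs the forward primer's last k bases to equal them.
Comparing (forward last k vs required): k=1: C vs G ✗; k=2: AC vs GG ✗; k=3: GAC vs GGA ✗; k=4: GGAC vs GGAC ✓; k=5: TGGAC vs GGACT ✗; k=6: CTGGAC vs GGACTT ✗.
Only k = 4 is perfect, so the longest perfect 3' overlap is 4.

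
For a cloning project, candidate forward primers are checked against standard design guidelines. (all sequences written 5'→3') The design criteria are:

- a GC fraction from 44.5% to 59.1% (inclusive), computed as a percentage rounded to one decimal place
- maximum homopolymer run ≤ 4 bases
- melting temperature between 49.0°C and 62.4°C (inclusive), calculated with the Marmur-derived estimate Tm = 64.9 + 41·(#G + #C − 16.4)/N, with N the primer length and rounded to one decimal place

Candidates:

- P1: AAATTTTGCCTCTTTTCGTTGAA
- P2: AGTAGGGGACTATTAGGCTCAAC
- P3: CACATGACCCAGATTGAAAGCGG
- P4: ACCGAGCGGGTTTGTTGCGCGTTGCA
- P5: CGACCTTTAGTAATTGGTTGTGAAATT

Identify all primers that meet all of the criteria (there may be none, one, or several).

P1 (23 nt, A=5 T=11 G=3 C=4): GC 7/23 = 30.4%, outside 44.5–59.1% ✗; longest run = 4 ✓; Tm = 64.9 + 41·(7 − 16.4)/23 = 48.1°C, outside 49.0–62.4°C ✗ — fails.
P2 (23 nt, A=7 T=5 G=7 C=4): GC 11/23 = 47.8% ✓; longest run = 4 ✓; Tm = 64.9 + 41·(11 − 16.4)/23 = 55.3°C ✓ — passes.
P3 (23 nt, A=8 T=3 G=6 C=6): GC 12/23 = 52.2% ✓; longest run = 3 ✓; Tm = 64.9 + 41·(12 − 16.4)/23 = 57.1°C ✓ — passes.
P4 (26 nt, A=3 T=7 G=10 C=6): GC 16/26 = 61.5%, outside 44.5–59.1% ✗; longest run = 3 ✓; Tm = 64.9 + 41·(16 − 16.4)/26 = 64.3°C, outside 49.0–62.4°C ✗ — fails.
P5 (27 nt, A=7 T=11 G=6 C=3): GC 9/27 = 33.3%, outside 44.5–59.1% ✗; longest run = 3 ✓; Tm = 64.9 + 41·(9 − 16.4)/27 = 53.7°C ✓ — fails.

P2 and P3.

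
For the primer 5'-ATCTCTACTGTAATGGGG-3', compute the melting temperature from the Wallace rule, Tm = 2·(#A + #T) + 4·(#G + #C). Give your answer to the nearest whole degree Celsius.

Base counts: A=4, T=6, G=5, C=3 (length 18).
Tm = 2·(4+6) + 4·(5+3) = 2·10 + 4·8 = 20 + 32 = 52°C.

52°C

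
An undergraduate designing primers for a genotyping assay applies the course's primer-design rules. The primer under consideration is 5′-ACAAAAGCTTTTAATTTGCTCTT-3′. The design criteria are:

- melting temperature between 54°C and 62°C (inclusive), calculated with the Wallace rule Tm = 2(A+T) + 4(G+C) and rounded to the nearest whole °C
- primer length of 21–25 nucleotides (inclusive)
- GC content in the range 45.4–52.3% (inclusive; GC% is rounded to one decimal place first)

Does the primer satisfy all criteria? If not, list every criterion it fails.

Base counts: A=7, T=10, G=2, C=4 (length 23).
Tm: Tm = 2·17 + 4·6 = 58°C ✓
length: length 23 ✓
GC content: GC 6/23 = 26.1%, outside 45.4–52.3% ✗

Fails: GC content.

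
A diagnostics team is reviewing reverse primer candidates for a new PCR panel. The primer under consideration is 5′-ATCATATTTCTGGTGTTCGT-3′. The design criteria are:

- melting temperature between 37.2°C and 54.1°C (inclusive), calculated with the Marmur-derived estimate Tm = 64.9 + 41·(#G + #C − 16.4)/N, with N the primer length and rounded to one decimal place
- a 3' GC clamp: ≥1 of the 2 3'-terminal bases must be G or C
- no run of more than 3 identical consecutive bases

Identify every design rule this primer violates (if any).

Base counts: A=3, T=10, G=4, C=3 (length 20).
Tm: Tm = 64.9 + 41·(7 − 16.4)/20 = 45.6°C ✓
GC clamp: 3' end GT has 1 G/C ✓
homopolymer run: longest run = 3 ✓

Meets all criteria.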